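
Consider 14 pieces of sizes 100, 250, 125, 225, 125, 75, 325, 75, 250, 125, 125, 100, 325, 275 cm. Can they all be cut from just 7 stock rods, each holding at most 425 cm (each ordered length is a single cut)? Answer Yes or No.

A valid assignment using 7 stock rods:
  stock rod 1: 325 + 100 = 425
  stock rod 2: 325 + 100 = 425
  stock rod 3: 275 + 125 = 400
  stock rod 4: 250 + 125 = 375
  stock rod 5: 250 + 125 = 375
  stock rod 6: 225 + 125 + 75 = 425
  stock rod 7: 75 = 75
Every load is within 425 cm, so 7 stock rods suffice.

Yes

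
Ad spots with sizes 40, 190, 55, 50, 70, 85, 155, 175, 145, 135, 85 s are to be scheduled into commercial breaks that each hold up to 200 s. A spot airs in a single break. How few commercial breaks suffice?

Total = 190 + 175 + 155 + 145 + 135 + 85 + 85 + 70 + 55 + 50 + 40 = 1185 s.
Lower bound: ⌈1185/200⌉ = 6 commercial breaks.
A packing using 7 commercial breaks:
  break 1: 190 = 190
  break 2: 175 = 175
  break 3: 155 + 40 = 195
  break 4: 145 + 55 = 200
  break 5: 135 + 50 = 185
  break 6: 85 + 85 = 170
  break 7: 70 = 70
No arrangement into 6 commercial breaks stays within capacity, so 7 is optimal.

7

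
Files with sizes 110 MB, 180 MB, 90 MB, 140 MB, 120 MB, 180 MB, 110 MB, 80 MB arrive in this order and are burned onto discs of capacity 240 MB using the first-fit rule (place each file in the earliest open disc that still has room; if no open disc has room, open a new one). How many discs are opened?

  110 → disc 1 (new)  [load 110/240]
  180 → disc 2 (new)  [load 180/240]
  90 → disc 1  [load 200/240]
  140 → disc 3 (new)  [load 140/240]
  120 → disc 4 (new)  [load 120/240]
  180 → disc 5 (new)  [load 180/240]
  110 → disc 4  [load 230/240]
  80 → disc 3  [load 220/240]
5 discs opened.

5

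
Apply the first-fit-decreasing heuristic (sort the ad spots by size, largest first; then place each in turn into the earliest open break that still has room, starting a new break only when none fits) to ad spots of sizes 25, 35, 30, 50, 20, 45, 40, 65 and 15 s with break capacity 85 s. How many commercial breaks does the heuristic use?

Sorted descending: 65, 50, 45, 40, 35, 30, 25, 20, 15.
  65 → break 1 (new)  [load 65/85]
  50 → break 2 (new)  [load 50/85]
  45 → break 3 (new)  [load 45/85]
  40 → break 3  [load 85/85]
  35 → break 2  [load 85/85]
  30 → break 4 (new)  [load 30/85]
  25 → break 4  [load 55/85]
  20 → break 1  [load 85/85]
  15 → break 4  [load 70/85]
4 commercial breaks opened.

4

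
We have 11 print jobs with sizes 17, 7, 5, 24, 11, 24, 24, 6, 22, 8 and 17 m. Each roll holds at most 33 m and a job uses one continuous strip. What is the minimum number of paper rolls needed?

Total = 24 + 24 + 24 + 22 + 17 + 17 + 11 + 8 + 7 + 6 + 5 = 165 m.
Lower bound: ⌈165/33⌉ = 5 paper rolls.
Also, 6 print jobs each exceed 33/2 m, and no two of those can share a roll, so at least 6 paper rolls are needed.
A packing using 6 paper rolls:
  roll 1: 24 + 8 = 32
  roll 2: 24 + 7 = 31
  roll 3: 24 + 6 = 30
  roll 4: 22 + 11 = 33
  roll 5: 17 + 5 = 22
  roll 6: 17 = 17
This matches the lower bound, so 6 is optimal.

6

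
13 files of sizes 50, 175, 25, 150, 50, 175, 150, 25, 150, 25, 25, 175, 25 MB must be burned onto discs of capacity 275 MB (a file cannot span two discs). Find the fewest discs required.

Total = 175 + 175 + 175 + 150 + 150 + 150 + 50 + 50 + 25 + 25 + 25 + 25 + 25 = 1200 MB.
Lower bound: ⌈1200/275⌉ = 5 discs.
Also, 6 files each exceed 275/2 MB, and no two of those can share a disc, so at least 6 discs are needed.
A packing using 6 discs:
  disc 1: 175 + 50 + 50 = 275
  disc 2: 175 + 25 + 25 + 25 + 25 = 275
  disc 3: 175 + 25 = 200
  disc 4: 150 = 150
  disc 5: 150 = 150
  disc 6: 150 = 150
This matches the lower bound, so 6 is optimal.

6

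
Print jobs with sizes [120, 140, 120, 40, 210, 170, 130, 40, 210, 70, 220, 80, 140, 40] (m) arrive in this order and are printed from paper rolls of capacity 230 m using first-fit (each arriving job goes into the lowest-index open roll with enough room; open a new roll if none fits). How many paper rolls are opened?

9

  120 → roll 1 (new)  [load 120/230]
  140 → roll 2 (new)  [load 140/230]
  120 → roll 3 (new)  [load 120/230]
  40 → roll 1  [load 160/230]
  210 → roll 4 (new)  [load 210/230]
  170 → roll 5 (new)  [load 170/230]
  130 → roll 6 (new)  [load 130/230]
  40 → roll 1  [load 200/230]
  210 → roll 7 (new)  [load 210/230]
  70 → roll 2  [load 210/230]
  220 → roll 8 (new)  [load 220/230]
  80 → roll 3  [load 200/230]
  140 → roll 9 (new)  [load 140/230]
  40 → roll 5  [load 210/230]
9 paper rolls opened.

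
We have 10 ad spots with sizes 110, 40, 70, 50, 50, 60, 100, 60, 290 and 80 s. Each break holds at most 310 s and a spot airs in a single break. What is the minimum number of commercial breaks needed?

Total = 290 + 110 + 100 + 80 + 70 + 60 + 60 + 50 + 50 + 40 = 910 s.
Lower bound: ⌈910/310⌉ = 3 commercial breaks.
A packing using 3 commercial breaks:
  break 1: 290 = 290
  break 2: 110 + 100 + 60 + 40 = 310
  break 3: 80 + 70 + 60 + 50 + 50 = 310
This matches the lower bound, so 3 is optimal.

3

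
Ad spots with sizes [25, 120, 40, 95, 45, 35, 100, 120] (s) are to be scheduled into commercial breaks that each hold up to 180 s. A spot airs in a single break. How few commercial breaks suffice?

Total = 120 + 120 + 100 + 95 + 45 + 40 + 35 + 25 = 580 s.
Lower bound: ⌈580/180⌉ = 4 commercial breaks.
A packing using 4 commercial breaks:
  break 1: 120 + 45 = 165
  break 2: 120 + 40 = 160
  break 3: 100 + 35 + 25 = 160
  break 4: 95 = 95
This matches the lower bound, so 4 is optimal.

4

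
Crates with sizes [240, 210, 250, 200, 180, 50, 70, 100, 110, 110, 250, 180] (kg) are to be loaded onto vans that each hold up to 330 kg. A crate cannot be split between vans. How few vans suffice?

Total = 250 + 250 + 240 + 210 + 200 + 180 + 180 + 110 + 110 + 100 + 70 + 50 = 1950 kg.
Lower bound: ⌈1950/330⌉ = 6 vans.
Also, 7 crates each exceed 165 kg, and no two of those can share a van, so at least 7 vans are needed.
A packing using 7 vans:
  van 1: 250 + 70 = 320
  van 2: 250 + 50 = 300
  van 3: 240 = 240
  van 4: 210 + 110 = 320
  van 5: 200 + 110 = 310
  van 6: 180 + 100 = 280
  van 7: 180 = 180
This matches the lower bound, so 7 is optimal.

7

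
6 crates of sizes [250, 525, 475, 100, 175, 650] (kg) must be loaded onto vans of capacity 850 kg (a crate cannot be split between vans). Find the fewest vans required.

Total = 650 + 525 + 475 + 250 + 175 + 100 = 2175 kg.
Lower bound: ⌈2175/850⌉ = 3 vans.
A packing using 3 vans:
  van 1: 650 + 175 = 825
  van 2: 525 + 250 = 775
  van 3: 475 + 100 = 575
This matches the lower bound, so 3 is optimal.

3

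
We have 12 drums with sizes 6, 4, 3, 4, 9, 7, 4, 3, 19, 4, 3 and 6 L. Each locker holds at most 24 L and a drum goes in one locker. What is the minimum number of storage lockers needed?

Total = 19 + 9 + 7 + 6 + 6 + 4 + 4 + 4 + 4 + 3 + 3 + 3 = 72 L.
Lower bound: ⌈72/24⌉ = 3 storage lockers.
A packing using 4 storage lockers:
  locker 1: 19 + 4 = 23
  locker 2: 9 + 7 + 6 = 22
  locker 3: 6 + 4 + 4 + 4 + 3 + 3 = 24
  locker 4: 3 = 3
No arrangement into 3 storage lockers stays within capacity, so 4 is optimal.

4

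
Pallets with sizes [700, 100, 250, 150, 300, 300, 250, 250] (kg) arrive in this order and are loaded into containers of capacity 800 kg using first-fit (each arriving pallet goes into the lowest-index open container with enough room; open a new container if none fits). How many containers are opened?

3

  700 → container 1 (new)  [load 700/800]
  100 → container 1  [load 800/800]
  250 → container 2 (new)  [load 250/800]
  150 → container 2  [load 400/800]
  300 → container 2  [load 700/800]
  300 → container 3 (new)  [load 300/800]
  250 → container 3  [load 550/800]
  250 → container 3  [load 800/800]
3 containers opened.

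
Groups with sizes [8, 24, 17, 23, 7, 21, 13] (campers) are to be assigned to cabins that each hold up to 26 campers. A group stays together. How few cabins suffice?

5

Total = 24 + 23 + 21 + 17 + 13 + 8 + 7 = 113 campers.
Lower bound: ⌈113/26⌉ = 5 cabins.
A packing using 5 cabins:
  cabin 1: 24 = 24
  cabin 2: 23 = 23
  cabin 3: 21 = 21
  cabin 4: 17 + 8 = 25
  cabin 5: 13 + 7 = 20
This matches the lower bound, so 5 is optimal.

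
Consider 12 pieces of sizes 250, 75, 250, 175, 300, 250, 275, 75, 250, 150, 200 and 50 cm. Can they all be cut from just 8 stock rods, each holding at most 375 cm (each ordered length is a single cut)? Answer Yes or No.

Yes

A valid assignment using 8 stock rods:
  stock rod 1: 300 + 75 = 375
  stock rod 2: 275 + 75 = 350
  stock rod 3: 250 + 50 = 300
  stock rod 4: 250 = 250
  stock rod 5: 250 = 250
  stock rod 6: 250 = 250
  stock rod 7: 200 + 175 = 375
  stock rod 8: 150 = 150
Every load is within 375 cm, so 8 stock rods suffice.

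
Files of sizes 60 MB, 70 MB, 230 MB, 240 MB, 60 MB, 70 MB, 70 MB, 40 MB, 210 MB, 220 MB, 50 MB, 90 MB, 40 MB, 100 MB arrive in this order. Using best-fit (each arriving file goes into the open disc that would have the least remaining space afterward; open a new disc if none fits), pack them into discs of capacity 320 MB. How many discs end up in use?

6

  60 → disc 1 (new)  [load 60/320]
  70 → disc 1  [load 130/320]
  230 → disc 2 (new)  [load 230/320]
  240 → disc 3 (new)  [load 240/320]
  60 → disc 3  [load 300/320]
  70 → disc 2  [load 300/320]
  70 → disc 1  [load 200/320]
  40 → disc 1  [load 240/320]
  210 → disc 4 (new)  [load 210/320]
  220 → disc 5 (new)  [load 220/320]
  50 → disc 1  [load 290/320]
  90 → disc 5  [load 310/320]
  40 → disc 4  [load 250/320]
  100 → disc 6 (new)  [load 100/320]
6 discs opened.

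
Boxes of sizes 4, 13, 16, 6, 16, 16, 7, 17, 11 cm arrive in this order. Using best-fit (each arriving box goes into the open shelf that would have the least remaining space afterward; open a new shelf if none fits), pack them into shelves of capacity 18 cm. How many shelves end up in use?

  4 → shelf 1 (new)  [load 4/18]
  13 → shelf 1  [load 17/18]
  16 → shelf 2 (new)  [load 16/18]
  6 → shelf 3 (new)  [load 6/18]
  16 → shelf 4 (new)  [load 16/18]
  16 → shelf 5 (new)  [load 16/18]
  7 → shelf 3  [load 13/18]
  17 → shelf 6 (new)  [load 17/18]
  11 → shelf 7 (new)  [load 11/18]
7 shelves opened.

7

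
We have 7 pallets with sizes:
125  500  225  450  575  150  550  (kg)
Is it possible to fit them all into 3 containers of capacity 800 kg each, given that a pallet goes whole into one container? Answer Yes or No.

Total = 2575 kg; ⌈2575/800⌉ = 4.
At least 4 containers are required, but only 3 are allowed.

No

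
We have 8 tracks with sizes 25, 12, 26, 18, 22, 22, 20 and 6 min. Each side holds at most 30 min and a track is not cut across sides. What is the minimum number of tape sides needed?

Total = 26 + 25 + 22 + 22 + 20 + 18 + 12 + 6 = 151 min.
Lower bound: ⌈151/30⌉ = 6 tape sides.
A packing using 6 tape sides:
  side 1: 26 = 26
  side 2: 25 = 25
  side 3: 22 + 6 = 28
  side 4: 22 = 22
  side 5: 20 = 20
  side 6: 18 + 12 = 30
This matches the lower bound, so 6 is optimal.

6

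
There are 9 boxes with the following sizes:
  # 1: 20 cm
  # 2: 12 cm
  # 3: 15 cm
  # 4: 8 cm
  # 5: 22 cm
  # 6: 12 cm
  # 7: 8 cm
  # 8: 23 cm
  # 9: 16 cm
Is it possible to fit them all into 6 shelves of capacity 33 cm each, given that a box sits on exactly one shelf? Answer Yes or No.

Yes

A valid assignment using 5 shelves:
  shelf 1: 23 + 8 = 31
  shelf 2: 22 + 8 = 30
  shelf 3: 20 + 12 = 32
  shelf 4: 16 + 15 = 31
  shelf 5: 12 = 12
That uses only 5 ≤ 6, so 6 shelves are enough.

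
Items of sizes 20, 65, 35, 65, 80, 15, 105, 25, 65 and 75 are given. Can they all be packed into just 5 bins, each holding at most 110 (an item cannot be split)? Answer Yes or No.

Total = 550; ⌈550/110⌉ = 5.
6 items each exceed half the capacity and cannot share a bin, forcing at least 6 bins.
At least 6 bins are required, but only 5 are allowed.

No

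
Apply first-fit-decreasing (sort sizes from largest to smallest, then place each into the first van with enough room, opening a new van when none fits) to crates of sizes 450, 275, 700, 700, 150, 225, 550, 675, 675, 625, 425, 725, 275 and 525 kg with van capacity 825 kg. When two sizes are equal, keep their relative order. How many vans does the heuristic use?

10

Sorted descending: 725, 700, 700, 675, 675, 625, 550, 525, 450, 425, 275, 275, 225, 150.
  725 → van 1 (new)  [load 725/825]
  700 → van 2 (new)  [load 700/825]
  700 → van 3 (new)  [load 700/825]
  675 → van 4 (new)  [load 675/825]
  675 → van 5 (new)  [load 675/825]
  625 → van 6 (new)  [load 625/825]
  550 → van 7 (new)  [load 550/825]
  525 → van 8 (new)  [load 525/825]
  450 → van 9 (new)  [load 450/825]
  425 → van 10 (new)  [load 425/825]
  275 → van 7  [load 825/825]
  275 → van 8  [load 800/825]
  225 → van 9  [load 675/825]
  150 → van 4  [load 825/825]
10 vans opened.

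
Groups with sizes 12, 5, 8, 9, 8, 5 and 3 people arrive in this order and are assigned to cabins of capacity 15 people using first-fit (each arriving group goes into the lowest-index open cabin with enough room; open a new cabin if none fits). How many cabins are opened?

  12 → cabin 1 (new)  [load 12/15]
  5 → cabin 2 (new)  [load 5/15]
  8 → cabin 2  [load 13/15]
  9 → cabin 3 (new)  [load 9/15]
  8 → cabin 4 (new)  [load 8/15]
  5 → cabin 3  [load 14/15]
  3 → cabin 1  [load 15/15]
4 cabins opened.

4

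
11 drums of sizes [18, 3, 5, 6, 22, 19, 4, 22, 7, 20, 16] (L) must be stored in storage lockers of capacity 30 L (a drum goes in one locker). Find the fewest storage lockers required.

Total = 22 + 22 + 20 + 19 + 18 + 16 + 7 + 6 + 5 + 4 + 3 = 142 L.
Lower bound: ⌈142/30⌉ = 5 storage lockers.
Also, 6 drums each exceed 15 L, and no two of those can share a locker, so at least 6 storage lockers are needed.
A packing using 6 storage lockers:
  locker 1: 22 + 7 = 29
  locker 2: 22 + 6 = 28
  locker 3: 20 + 5 + 4 = 29
  locker 4: 19 + 3 = 22
  locker 5: 18 = 18
  locker 6: 16 = 16
This matches the lower bound, so 6 is optimal.

6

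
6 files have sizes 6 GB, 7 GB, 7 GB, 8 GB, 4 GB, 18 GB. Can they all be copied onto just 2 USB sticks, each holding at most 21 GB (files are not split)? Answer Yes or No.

No

Total = 50 GB; ⌈50/21⌉ = 3.
At least 3 USB sticks are required, but only 2 are allowed.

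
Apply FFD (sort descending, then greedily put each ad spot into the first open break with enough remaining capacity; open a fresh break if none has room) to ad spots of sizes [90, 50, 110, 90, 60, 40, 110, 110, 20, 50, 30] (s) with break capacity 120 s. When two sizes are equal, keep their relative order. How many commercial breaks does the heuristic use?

Sorted descending: 110, 110, 110, 90, 90, 60, 50, 50, 40, 30, 20.
  110 → break 1 (new)  [load 110/120]
  110 → break 2 (new)  [load 110/120]
  110 → break 3 (new)  [load 110/120]
  90 → break 4 (new)  [load 90/120]
  90 → break 5 (new)  [load 90/120]
  60 → break 6 (new)  [load 60/120]
  50 → break 6  [load 110/120]
  50 → break 7 (new)  [load 50/120]
  40 → break 7  [load 90/120]
  30 → break 4  [load 120/120]
  20 → break 5  [load 110/120]
7 commercial breaks opened.

7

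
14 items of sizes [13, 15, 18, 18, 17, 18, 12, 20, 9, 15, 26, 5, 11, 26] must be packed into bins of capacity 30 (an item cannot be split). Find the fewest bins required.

Total = 26 + 26 + 20 + 18 + 18 + 18 + 17 + 15 + 15 + 13 + 12 + 11 + 9 + 5 = 223.
Lower bound: ⌈223/30⌉ = 8 bins.
A packing using 8 bins:
  bin 1: 26 = 26
  bin 2: 26 = 26
  bin 3: 20 + 9 = 29
  bin 4: 18 + 12 = 30
  bin 5: 18 + 11 = 29
  bin 6: 18 + 5 = 23
  bin 7: 17 + 13 = 30
  bin 8: 15 + 15 = 30
This matches the lower bound, so 8 is optimal.

8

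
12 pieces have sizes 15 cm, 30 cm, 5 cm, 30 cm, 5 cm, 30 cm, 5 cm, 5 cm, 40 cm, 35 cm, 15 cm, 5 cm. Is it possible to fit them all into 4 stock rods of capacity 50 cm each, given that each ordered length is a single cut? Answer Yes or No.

No

Total = 220 cm; ⌈220/50⌉ = 5.
At least 5 stock rods are required, but only 4 are allowed.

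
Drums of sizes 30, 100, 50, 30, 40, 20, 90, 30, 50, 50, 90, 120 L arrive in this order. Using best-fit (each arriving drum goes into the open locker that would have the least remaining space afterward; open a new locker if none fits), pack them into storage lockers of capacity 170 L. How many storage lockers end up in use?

5

  30 → locker 1 (new)  [load 30/170]
  100 → locker 1  [load 130/170]
  50 → locker 2 (new)  [load 50/170]
  30 → locker 1  [load 160/170]
  40 → locker 2  [load 90/170]
  20 → locker 2  [load 110/170]
  90 → locker 3 (new)  [load 90/170]
  30 → locker 2  [load 140/170]
  50 → locker 3  [load 140/170]
  50 → locker 4 (new)  [load 50/170]
  90 → locker 4  [load 140/170]
  120 → locker 5 (new)  [load 120/170]
5 storage lockers opened.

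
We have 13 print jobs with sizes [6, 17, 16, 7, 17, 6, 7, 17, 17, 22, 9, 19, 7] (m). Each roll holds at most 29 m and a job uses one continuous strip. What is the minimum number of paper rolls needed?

Total = 22 + 19 + 17 + 17 + 17 + 17 + 16 + 9 + 7 + 7 + 7 + 6 + 6 = 167 m.
Lower bound: ⌈167/29⌉ = 6 paper rolls.
Also, 7 print jobs each exceed 29/2 m, and no two of those can share a roll, so at least 7 paper rolls are needed.
A packing using 7 paper rolls:
  roll 1: 22 + 7 = 29
  roll 2: 19 + 9 = 28
  roll 3: 17 + 7 = 24
  roll 4: 17 + 7 = 24
  roll 5: 17 + 6 + 6 = 29
  roll 6: 17 = 17
  roll 7: 16 = 16
This matches the lower bound, so 7 is optimal.

7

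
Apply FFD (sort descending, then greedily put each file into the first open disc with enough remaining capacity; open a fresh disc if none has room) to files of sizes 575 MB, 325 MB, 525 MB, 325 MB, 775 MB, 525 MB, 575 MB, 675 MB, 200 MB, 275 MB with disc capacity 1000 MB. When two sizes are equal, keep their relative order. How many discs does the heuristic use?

6

Sorted descending: 775, 675, 575, 575, 525, 525, 325, 325, 275, 200.
  775 → disc 1 (new)  [load 775/1000]
  675 → disc 2 (new)  [load 675/1000]
  575 → disc 3 (new)  [load 575/1000]
  575 → disc 4 (new)  [load 575/1000]
  525 → disc 5 (new)  [load 525/1000]
  525 → disc 6 (new)  [load 525/1000]
  325 → disc 2  [load 1000/1000]
  325 → disc 3  [load 900/1000]
  275 → disc 4  [load 850/1000]
  200 → disc 1  [load 975/1000]
6 discs opened.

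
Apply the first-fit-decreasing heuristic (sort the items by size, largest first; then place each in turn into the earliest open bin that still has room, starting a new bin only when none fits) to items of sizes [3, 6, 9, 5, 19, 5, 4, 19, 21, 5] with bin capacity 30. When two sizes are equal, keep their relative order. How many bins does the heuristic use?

Sorted descending: 21, 19, 19, 9, 6, 5, 5, 5, 4, 3.
  21 → bin 1 (new)  [load 21/30]
  19 → bin 2 (new)  [load 19/30]
  19 → bin 3 (new)  [load 19/30]
  9 → bin 1  [load 30/30]
  6 → bin 2  [load 25/30]
  5 → bin 2  [load 30/30]
  5 → bin 3  [load 24/30]
  5 → bin 3  [load 29/30]
  4 → bin 4 (new)  [load 4/30]
  3 → bin 4  [load 7/30]
4 bins opened.

4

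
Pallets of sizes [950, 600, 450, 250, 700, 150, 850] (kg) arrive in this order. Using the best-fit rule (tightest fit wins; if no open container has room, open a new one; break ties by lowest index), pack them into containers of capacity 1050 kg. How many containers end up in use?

  950 → container 1 (new)  [load 950/1050]
  600 → container 2 (new)  [load 600/1050]
  450 → container 2  [load 1050/1050]
  250 → container 3 (new)  [load 250/1050]
  700 → container 3  [load 950/1050]
  150 → container 4 (new)  [load 150/1050]
  850 → container 4  [load 1000/1050]
4 containers opened.

4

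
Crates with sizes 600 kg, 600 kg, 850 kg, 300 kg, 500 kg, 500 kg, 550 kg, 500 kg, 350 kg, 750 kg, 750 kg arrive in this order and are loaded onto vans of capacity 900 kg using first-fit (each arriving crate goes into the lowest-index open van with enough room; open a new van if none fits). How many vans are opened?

  600 → van 1 (new)  [load 600/900]
  600 → van 2 (new)  [load 600/900]
  850 → van 3 (new)  [load 850/900]
  300 → van 1  [load 900/900]
  500 → van 4 (new)  [load 500/900]
  500 → van 5 (new)  [load 500/900]
  550 → van 6 (new)  [load 550/900]
  500 → van 7 (new)  [load 500/900]
  350 → van 4  [load 850/900]
  750 → van 8 (new)  [load 750/900]
  750 → van 9 (new)  [load 750/900]
9 vans opened.

9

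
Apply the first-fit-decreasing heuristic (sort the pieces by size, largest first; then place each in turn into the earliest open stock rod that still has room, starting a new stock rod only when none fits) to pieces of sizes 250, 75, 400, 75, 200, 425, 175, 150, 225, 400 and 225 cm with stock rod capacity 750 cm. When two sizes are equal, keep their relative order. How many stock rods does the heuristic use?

4

Sorted descending: 425, 400, 400, 250, 225, 225, 200, 175, 150, 75, 75.
  425 → stock rod 1 (new)  [load 425/750]
  400 → stock rod 2 (new)  [load 400/750]
  400 → stock rod 3 (new)  [load 400/750]
  250 → stock rod 1  [load 675/750]
  225 → stock rod 2  [load 625/750]
  225 → stock rod 3  [load 625/750]
  200 → stock rod 4 (new)  [load 200/750]
  175 → stock rod 4  [load 375/750]
  150 → stock rod 4  [load 525/750]
  75 → stock rod 1  [load 750/750]
  75 → stock rod 2  [load 700/750]
4 stock rods opened.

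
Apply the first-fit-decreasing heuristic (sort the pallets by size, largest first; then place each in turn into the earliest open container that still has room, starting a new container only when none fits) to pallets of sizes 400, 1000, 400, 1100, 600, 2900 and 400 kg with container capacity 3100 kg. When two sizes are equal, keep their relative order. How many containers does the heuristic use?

Sorted descending: 2900, 1100, 1000, 600, 400, 400, 400.
  2900 → container 1 (new)  [load 2900/3100]
  1100 → container 2 (new)  [load 1100/3100]
  1000 → container 2  [load 2100/3100]
  600 → container 2  [load 2700/3100]
  400 → container 2  [load 3100/3100]
  400 → container 3 (new)  [load 400/3100]
  400 → container 3  [load 800/3100]
3 containers opened.

3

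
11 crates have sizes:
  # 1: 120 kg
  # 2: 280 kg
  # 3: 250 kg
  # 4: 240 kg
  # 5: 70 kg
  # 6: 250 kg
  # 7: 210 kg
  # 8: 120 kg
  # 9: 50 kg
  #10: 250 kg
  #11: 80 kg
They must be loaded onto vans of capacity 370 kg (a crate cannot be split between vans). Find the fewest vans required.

6

Total = 280 + 250 + 250 + 250 + 240 + 210 + 120 + 120 + 80 + 70 + 50 = 1920 kg.
Lower bound: ⌈1920/370⌉ = 6 vans.
A packing using 6 vans:
  van 1: 280 + 80 = 360
  van 2: 250 + 120 = 370
  van 3: 250 + 120 = 370
  van 4: 250 + 70 + 50 = 370
  van 5: 240 = 240
  van 6: 210 = 210
This matches the lower bound, so 6 is optimal.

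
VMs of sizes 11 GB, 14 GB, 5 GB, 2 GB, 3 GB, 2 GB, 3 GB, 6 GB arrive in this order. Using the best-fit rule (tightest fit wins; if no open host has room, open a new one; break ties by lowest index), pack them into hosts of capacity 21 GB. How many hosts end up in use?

  11 → host 1 (new)  [load 11/21]
  14 → host 2 (new)  [load 14/21]
  5 → host 2  [load 19/21]
  2 → host 2  [load 21/21]
  3 → host 1  [load 14/21]
  2 → host 1  [load 16/21]
  3 → host 1  [load 19/21]
  6 → host 3 (new)  [load 6/21]
3 hosts opened.

3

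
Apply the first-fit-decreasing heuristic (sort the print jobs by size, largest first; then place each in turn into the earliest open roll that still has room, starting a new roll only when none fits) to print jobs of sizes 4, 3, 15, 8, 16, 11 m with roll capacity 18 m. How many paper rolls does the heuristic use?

Sorted descending: 16, 15, 11, 8, 4, 3.
  16 → roll 1 (new)  [load 16/18]
  15 → roll 2 (new)  [load 15/18]
  11 → roll 3 (new)  [load 11/18]
  8 → roll 4 (new)  [load 8/18]
  4 → roll 3  [load 15/18]
  3 → roll 2  [load 18/18]
4 paper rolls opened.

4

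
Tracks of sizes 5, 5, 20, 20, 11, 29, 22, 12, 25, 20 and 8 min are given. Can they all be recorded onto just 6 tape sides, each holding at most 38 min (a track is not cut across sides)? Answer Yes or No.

A valid assignment using 6 tape sides:
  side 1: 29 + 8 = 37
  side 2: 25 + 12 = 37
  side 3: 22 + 11 + 5 = 38
  side 4: 20 + 5 = 25
  side 5: 20 = 20
  side 6: 20 = 20
Every load is within 38 min, so 6 tape sides suffice.

Yes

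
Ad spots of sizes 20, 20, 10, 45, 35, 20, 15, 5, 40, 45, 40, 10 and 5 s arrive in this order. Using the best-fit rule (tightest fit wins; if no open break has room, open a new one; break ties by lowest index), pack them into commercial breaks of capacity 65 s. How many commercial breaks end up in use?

  20 → break 1 (new)  [load 20/65]
  20 → break 1  [load 40/65]
  10 → break 1  [load 50/65]
  45 → break 2 (new)  [load 45/65]
  35 → break 3 (new)  [load 35/65]
  20 → break 2  [load 65/65]
  15 → break 1  [load 65/65]
  5 → break 3  [load 40/65]
  40 → break 4 (new)  [load 40/65]
  45 → break 5 (new)  [load 45/65]
  40 → break 6 (new)  [load 40/65]
  10 → break 5  [load 55/65]
  5 → break 5  [load 60/65]
6 commercial breaks opened.

6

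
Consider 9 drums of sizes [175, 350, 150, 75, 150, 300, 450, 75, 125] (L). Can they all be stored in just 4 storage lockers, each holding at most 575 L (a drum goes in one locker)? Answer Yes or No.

Yes

A valid assignment using 4 storage lockers:
  locker 1: 450 + 125 = 575
  locker 2: 350 + 175 = 525
  locker 3: 300 + 150 + 75 = 525
  locker 4: 150 + 75 = 225
Every load is within 575 L, so 4 storage lockers suffice.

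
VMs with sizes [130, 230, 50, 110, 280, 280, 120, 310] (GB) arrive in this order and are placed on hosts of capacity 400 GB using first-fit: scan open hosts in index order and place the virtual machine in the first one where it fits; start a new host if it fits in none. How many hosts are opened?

5

  130 → host 1 (new)  [load 130/400]
  230 → host 1  [load 360/400]
  50 → host 2 (new)  [load 50/400]
  110 → host 2  [load 160/400]
  280 → host 3 (new)  [load 280/400]
  280 → host 4 (new)  [load 280/400]
  120 → host 2  [load 280/400]
  310 → host 5 (new)  [load 310/400]
5 hosts opened.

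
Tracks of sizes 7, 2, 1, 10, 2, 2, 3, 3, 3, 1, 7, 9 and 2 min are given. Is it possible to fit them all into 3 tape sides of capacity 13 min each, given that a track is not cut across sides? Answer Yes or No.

No

Total = 52 min; ⌈52/13⌉ = 4.
At least 4 tape sides are required, but only 3 are allowed.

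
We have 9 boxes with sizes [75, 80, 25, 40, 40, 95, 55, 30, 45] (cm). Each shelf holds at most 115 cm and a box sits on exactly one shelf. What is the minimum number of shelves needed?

5

Total = 95 + 80 + 75 + 55 + 45 + 40 + 40 + 30 + 25 = 485 cm.
Lower bound: ⌈485/115⌉ = 5 shelves.
A packing using 5 shelves:
  shelf 1: 95 = 95
  shelf 2: 80 + 30 = 110
  shelf 3: 75 + 40 = 115
  shelf 4: 55 + 45 = 100
  shelf 5: 40 + 25 = 65
This matches the lower bound, so 5 is optimal.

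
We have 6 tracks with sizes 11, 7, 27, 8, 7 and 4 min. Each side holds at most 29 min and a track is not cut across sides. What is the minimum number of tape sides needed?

Total = 27 + 11 + 8 + 7 + 7 + 4 = 64 min.
Lower bound: ⌈64/29⌉ = 3 tape sides.
A packing using 3 tape sides:
  side 1: 27 = 27
  side 2: 11 + 8 + 7 = 26
  side 3: 7 + 4 = 11
This matches the lower bound, so 3 is optimal.

3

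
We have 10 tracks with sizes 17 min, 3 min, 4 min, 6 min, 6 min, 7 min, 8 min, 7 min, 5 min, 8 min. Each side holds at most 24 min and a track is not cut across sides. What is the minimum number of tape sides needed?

Total = 17 + 8 + 8 + 7 + 7 + 6 + 6 + 5 + 4 + 3 = 71 min.
Lower bound: ⌈71/24⌉ = 3 tape sides.
A packing using 3 tape sides:
  side 1: 17 + 7 = 24
  side 2: 8 + 8 + 7 = 23
  side 3: 6 + 6 + 5 + 4 + 3 = 24
This matches the lower bound, so 3 is optimal.

3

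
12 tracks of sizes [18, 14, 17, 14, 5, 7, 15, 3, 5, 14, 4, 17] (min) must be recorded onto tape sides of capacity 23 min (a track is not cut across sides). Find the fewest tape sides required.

Total = 18 + 17 + 17 + 15 + 14 + 14 + 14 + 7 + 5 + 5 + 4 + 3 = 133 min.
Lower bound: ⌈133/23⌉ = 6 tape sides.
Also, 7 tracks each exceed 23/2 min, and no two of those can share a side, so at least 7 tape sides are needed.
A packing using 7 tape sides:
  side 1: 18 + 5 = 23
  side 2: 17 + 5 = 22
  side 3: 17 + 4 = 21
  side 4: 15 + 7 = 22
  side 5: 14 + 3 = 17
  side 6: 14 = 14
  side 7: 14 = 14
This matches the lower bound, so 7 is optimal.

7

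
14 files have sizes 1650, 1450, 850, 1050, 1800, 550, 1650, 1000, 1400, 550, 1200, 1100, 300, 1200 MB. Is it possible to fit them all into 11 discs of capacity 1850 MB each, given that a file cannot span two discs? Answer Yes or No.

Yes

A valid assignment using 10 discs:
  disc 1: 1800 = 1800
  disc 2: 1650 = 1650
  disc 3: 1650 = 1650
  disc 4: 1450 + 300 = 1750
  disc 5: 1400 = 1400
  disc 6: 1200 + 550 = 1750
  disc 7: 1200 + 550 = 1750
  disc 8: 1100 = 1100
  disc 9: 1050 = 1050
  disc 10: 1000 + 850 = 1850
That uses only 10 ≤ 11, so 11 discs are enough.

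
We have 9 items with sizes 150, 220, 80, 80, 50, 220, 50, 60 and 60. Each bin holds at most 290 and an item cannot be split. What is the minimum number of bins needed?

Total = 220 + 220 + 150 + 80 + 80 + 60 + 60 + 50 + 50 = 970.
Lower bound: ⌈970/290⌉ = 4 bins.
A packing using 4 bins:
  bin 1: 220 + 60 = 280
  bin 2: 220 + 60 = 280
  bin 3: 150 + 80 + 50 = 280
  bin 4: 80 + 50 = 130
This matches the lower bound, so 4 is optimal.

4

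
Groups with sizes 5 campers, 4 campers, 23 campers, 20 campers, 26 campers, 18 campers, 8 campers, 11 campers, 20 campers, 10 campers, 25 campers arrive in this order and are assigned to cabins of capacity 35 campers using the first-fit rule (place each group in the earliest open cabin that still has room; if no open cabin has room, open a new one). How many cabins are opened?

  5 → cabin 1 (new)  [load 5/35]
  4 → cabin 1  [load 9/35]
  23 → cabin 1  [load 32/35]
  20 → cabin 2 (new)  [load 20/35]
  26 → cabin 3 (new)  [load 26/35]
  18 → cabin 4 (new)  [load 18/35]
  8 → cabin 2  [load 28/35]
  11 → cabin 4  [load 29/35]
  20 → cabin 5 (new)  [load 20/35]
  10 → cabin 5  [load 30/35]
  25 → cabin 6 (new)  [load 25/35]
6 cabins opened.

6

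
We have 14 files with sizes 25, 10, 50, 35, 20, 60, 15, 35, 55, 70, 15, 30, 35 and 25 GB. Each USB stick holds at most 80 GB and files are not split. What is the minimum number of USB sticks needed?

7

Total = 70 + 60 + 55 + 50 + 35 + 35 + 35 + 30 + 25 + 25 + 20 + 15 + 15 + 10 = 480 GB.
Lower bound: ⌈480/80⌉ = 6 USB sticks.
A packing using 7 USB sticks:
  USB stick 1: 70 + 10 = 80
  USB stick 2: 60 + 20 = 80
  USB stick 3: 55 + 25 = 80
  USB stick 4: 50 + 30 = 80
  USB stick 5: 35 + 35 = 70
  USB stick 6: 35 + 25 + 15 = 75
  USB stick 7: 15 = 15
No arrangement into 6 USB sticks stays within capacity, so 7 is optimal.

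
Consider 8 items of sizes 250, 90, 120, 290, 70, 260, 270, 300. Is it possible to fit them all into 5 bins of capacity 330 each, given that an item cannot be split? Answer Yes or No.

No

Total = 1650; ⌈1650/330⌉ = 5.
The bound of 5 does not rule out 5, but exhaustive search shows no assignment into 5 bins of capacity 330 exists — the minimum is 6.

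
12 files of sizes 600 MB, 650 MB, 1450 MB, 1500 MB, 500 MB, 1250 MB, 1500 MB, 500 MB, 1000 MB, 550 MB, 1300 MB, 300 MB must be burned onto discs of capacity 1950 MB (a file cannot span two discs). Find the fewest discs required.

7

Total = 1500 + 1500 + 1450 + 1300 + 1250 + 1000 + 650 + 600 + 550 + 500 + 500 + 300 = 11100 MB.
Lower bound: ⌈11100/1950⌉ = 6 discs.
A packing using 7 discs:
  disc 1: 1500 + 300 = 1800
  disc 2: 1500 = 1500
  disc 3: 1450 + 500 = 1950
  disc 4: 1300 + 650 = 1950
  disc 5: 1250 + 600 = 1850
  disc 6: 1000 + 550 = 1550
  disc 7: 500 = 500
No arrangement into 6 discs stays within capacity, so 7 is optimal.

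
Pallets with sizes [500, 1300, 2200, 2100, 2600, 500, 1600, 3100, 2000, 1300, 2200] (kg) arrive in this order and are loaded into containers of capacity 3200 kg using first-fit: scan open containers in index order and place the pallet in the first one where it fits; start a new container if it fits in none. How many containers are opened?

8

  500 → container 1 (new)  [load 500/3200]
  1300 → container 1  [load 1800/3200]
  2200 → container 2 (new)  [load 2200/3200]
  2100 → container 3 (new)  [load 2100/3200]
  2600 → container 4 (new)  [load 2600/3200]
  500 → container 1  [load 2300/3200]
  1600 → container 5 (new)  [load 1600/3200]
  3100 → container 6 (new)  [load 3100/3200]
  2000 → container 7 (new)  [load 2000/3200]
  1300 → container 5  [load 2900/3200]
  2200 → container 8 (new)  [load 2200/3200]
8 containers opened.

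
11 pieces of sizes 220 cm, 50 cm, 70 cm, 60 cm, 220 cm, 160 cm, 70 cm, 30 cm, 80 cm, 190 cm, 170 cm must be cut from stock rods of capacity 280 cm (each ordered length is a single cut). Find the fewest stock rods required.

5

Total = 220 + 220 + 190 + 170 + 160 + 80 + 70 + 70 + 60 + 50 + 30 = 1320 cm.
Lower bound: ⌈1320/280⌉ = 5 stock rods.
A packing using 5 stock rods:
  stock rod 1: 220 + 60 = 280
  stock rod 2: 220 + 50 = 270
  stock rod 3: 190 + 80 = 270
  stock rod 4: 170 + 70 + 30 = 270
  stock rod 5: 160 + 70 = 230
This matches the lower bound, so 5 is optimal.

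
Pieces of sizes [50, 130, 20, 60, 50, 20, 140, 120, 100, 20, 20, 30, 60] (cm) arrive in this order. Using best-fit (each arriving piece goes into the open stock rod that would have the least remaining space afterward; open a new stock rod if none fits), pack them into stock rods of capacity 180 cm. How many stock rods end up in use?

  50 → stock rod 1 (new)  [load 50/180]
  130 → stock rod 1  [load 180/180]
  20 → stock rod 2 (new)  [load 20/180]
  60 → stock rod 2  [load 80/180]
  50 → stock rod 2  [load 130/180]
  20 → stock rod 2  [load 150/180]
  140 → stock rod 3 (new)  [load 140/180]
  120 → stock rod 4 (new)  [load 120/180]
  100 → stock rod 5 (new)  [load 100/180]
  20 → stock rod 2  [load 170/180]
  20 → stock rod 3  [load 160/180]
  30 → stock rod 4  [load 150/180]
  60 → stock rod 5  [load 160/180]
5 stock rods opened.

5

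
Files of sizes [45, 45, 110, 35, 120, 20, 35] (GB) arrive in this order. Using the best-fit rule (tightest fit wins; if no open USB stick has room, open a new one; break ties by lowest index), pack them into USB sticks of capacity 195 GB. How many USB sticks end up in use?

  45 → USB stick 1 (new)  [load 45/195]
  45 → USB stick 1  [load 90/195]
  110 → USB stick 2 (new)  [load 110/195]
  35 → USB stick 2  [load 145/195]
  120 → USB stick 3 (new)  [load 120/195]
  20 → USB stick 2  [load 165/195]
  35 → USB stick 3  [load 155/195]
3 USB sticks opened.

3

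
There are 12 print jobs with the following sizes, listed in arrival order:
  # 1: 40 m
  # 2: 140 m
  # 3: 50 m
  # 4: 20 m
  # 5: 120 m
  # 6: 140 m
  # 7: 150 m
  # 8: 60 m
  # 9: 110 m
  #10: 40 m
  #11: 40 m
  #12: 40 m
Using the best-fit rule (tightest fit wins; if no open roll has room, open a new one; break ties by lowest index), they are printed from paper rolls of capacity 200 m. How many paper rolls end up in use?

  40 → roll 1 (new)  [load 40/200]
  140 → roll 1  [load 180/200]
  50 → roll 2 (new)  [load 50/200]
  20 → roll 1  [load 200/200]
  120 → roll 2  [load 170/200]
  140 → roll 3 (new)  [load 140/200]
  150 → roll 4 (new)  [load 150/200]
  60 → roll 3  [load 200/200]
  110 → roll 5 (new)  [load 110/200]
  40 → roll 4  [load 190/200]
  40 → roll 5  [load 150/200]
  40 → roll 5  [load 190/200]
5 paper rolls opened.

5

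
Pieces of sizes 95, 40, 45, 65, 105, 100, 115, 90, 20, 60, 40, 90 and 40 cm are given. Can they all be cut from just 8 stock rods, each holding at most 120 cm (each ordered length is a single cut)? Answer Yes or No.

Total = 905 cm; ⌈905/120⌉ = 8.
The bound of 8 does not rule out 8, but exhaustive search shows no assignment into 8 stock rods of capacity 120 cm exists — the minimum is 9.

No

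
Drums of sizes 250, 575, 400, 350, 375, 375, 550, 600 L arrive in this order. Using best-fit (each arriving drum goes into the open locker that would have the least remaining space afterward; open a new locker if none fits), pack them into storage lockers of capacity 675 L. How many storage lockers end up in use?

7

  250 → locker 1 (new)  [load 250/675]
  575 → locker 2 (new)  [load 575/675]
  400 → locker 1  [load 650/675]
  350 → locker 3 (new)  [load 350/675]
  375 → locker 4 (new)  [load 375/675]
  375 → locker 5 (new)  [load 375/675]
  550 → locker 6 (new)  [load 550/675]
  600 → locker 7 (new)  [load 600/675]
7 storage lockers opened.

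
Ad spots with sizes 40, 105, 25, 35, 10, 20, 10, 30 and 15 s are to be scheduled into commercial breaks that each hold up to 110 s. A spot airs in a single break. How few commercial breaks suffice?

Total = 105 + 40 + 35 + 30 + 25 + 20 + 15 + 10 + 10 = 290 s.
Lower bound: ⌈290/110⌉ = 3 commercial breaks.
A packing using 3 commercial breaks:
  break 1: 105 = 105
  break 2: 40 + 35 + 30 = 105
  break 3: 25 + 20 + 15 + 10 + 10 = 80
This matches the lower bound, so 3 is optimal.

3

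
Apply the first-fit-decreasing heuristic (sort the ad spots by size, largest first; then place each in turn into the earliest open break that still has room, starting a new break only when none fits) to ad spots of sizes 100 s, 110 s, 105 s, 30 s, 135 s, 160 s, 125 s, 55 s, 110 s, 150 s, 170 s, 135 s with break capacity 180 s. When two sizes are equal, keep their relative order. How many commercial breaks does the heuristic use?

Sorted descending: 170, 160, 150, 135, 135, 125, 110, 110, 105, 100, 55, 30.
  170 → break 1 (new)  [load 170/180]
  160 → break 2 (new)  [load 160/180]
  150 → break 3 (new)  [load 150/180]
  135 → break 4 (new)  [load 135/180]
  135 → break 5 (new)  [load 135/180]
  125 → break 6 (new)  [load 125/180]
  110 → break 7 (new)  [load 110/180]
  110 → break 8 (new)  [load 110/180]
  105 → break 9 (new)  [load 105/180]
  100 → break 10 (new)  [load 100/180]
  55 → break 6  [load 180/180]
  30 → break 3  [load 180/180]
10 commercial breaks opened.

10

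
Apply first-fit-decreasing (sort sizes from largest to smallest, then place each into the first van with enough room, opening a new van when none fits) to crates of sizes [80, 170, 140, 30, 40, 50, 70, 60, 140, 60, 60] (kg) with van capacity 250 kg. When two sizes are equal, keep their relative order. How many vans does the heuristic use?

4

Sorted descending: 170, 140, 140, 80, 70, 60, 60, 60, 50, 40, 30.
  170 → van 1 (new)  [load 170/250]
  140 → van 2 (new)  [load 140/250]
  140 → van 3 (new)  [load 140/250]
  80 → van 1  [load 250/250]
  70 → van 2  [load 210/250]
  60 → van 3  [load 200/250]
  60 → van 4 (new)  [load 60/250]
  60 → van 4  [load 120/250]
  50 → van 3  [load 250/250]
  40 → van 2  [load 250/250]
  30 → van 4  [load 150/250]
4 vans opened.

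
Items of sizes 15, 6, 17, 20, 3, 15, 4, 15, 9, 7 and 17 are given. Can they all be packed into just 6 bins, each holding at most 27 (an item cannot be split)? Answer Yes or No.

Yes

A valid assignment using 6 bins:
  bin 1: 20 + 7 = 27
  bin 2: 17 + 9 = 26
  bin 3: 17 + 6 + 4 = 27
  bin 4: 15 + 3 = 18
  bin 5: 15 = 15
  bin 6: 15 = 15
Every load is within 27, so 6 bins suffice.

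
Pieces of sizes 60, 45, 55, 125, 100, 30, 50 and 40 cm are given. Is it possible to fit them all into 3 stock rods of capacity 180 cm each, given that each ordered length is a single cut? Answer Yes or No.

A valid assignment using 3 stock rods:
  stock rod 1: 125 + 55 = 180
  stock rod 2: 100 + 60 = 160
  stock rod 3: 50 + 45 + 40 + 30 = 165
Every load is within 180 cm, so 3 stock rods suffice.

Yes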